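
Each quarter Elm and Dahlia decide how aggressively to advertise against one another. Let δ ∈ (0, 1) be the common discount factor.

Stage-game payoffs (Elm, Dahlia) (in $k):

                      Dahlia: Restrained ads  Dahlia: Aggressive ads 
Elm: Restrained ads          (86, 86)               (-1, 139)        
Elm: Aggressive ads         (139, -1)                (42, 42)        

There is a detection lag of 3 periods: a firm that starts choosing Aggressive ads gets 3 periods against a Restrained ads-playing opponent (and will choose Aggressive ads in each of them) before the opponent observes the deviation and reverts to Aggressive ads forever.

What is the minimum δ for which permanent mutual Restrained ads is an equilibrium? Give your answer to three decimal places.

The best deviation is to choose Aggressive ads for all 3 undetected periods, earning 139 each, then 42 forever once detected.
Deviation value: 139(1−δ^3)/(1−δ) + 42δ^3/(1−δ); cooperation value: 86/(1−δ).
IC: 86 ≥ 139(1−δ^3) + 42δ^3 = 139 − 97δ^3.
So δ^3 ≥ 53/97, giving δ ≥ (53/97)^(1/3) ≈ 0.818.

0.818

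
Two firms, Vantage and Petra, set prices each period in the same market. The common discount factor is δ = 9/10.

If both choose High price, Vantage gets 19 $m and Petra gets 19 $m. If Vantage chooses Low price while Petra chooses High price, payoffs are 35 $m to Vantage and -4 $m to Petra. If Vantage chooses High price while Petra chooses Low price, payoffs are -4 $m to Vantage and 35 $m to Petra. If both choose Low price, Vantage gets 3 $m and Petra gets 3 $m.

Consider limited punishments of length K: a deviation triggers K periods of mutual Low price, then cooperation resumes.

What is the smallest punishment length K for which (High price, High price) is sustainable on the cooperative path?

No profitable deviation requires (19−3)(δ+…+δ^K) ≥ 35−19, i.e. δ+…+δ^K ≥ 1 ≈ 1.0000.
With δ = 9/10, the partial sums are K=1: 0.9000, K=2: 1.7100.
K = 2 is the first length at which the sum reaches 1.0000.

2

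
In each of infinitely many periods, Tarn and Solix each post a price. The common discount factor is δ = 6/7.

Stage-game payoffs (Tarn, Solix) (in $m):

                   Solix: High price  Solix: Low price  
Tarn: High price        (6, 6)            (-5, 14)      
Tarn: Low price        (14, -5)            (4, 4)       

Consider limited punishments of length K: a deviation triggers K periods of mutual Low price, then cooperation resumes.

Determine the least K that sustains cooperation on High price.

No profitable deviation requires (6−4)(δ+…+δ^K) ≥ 14−6, i.e. δ+…+δ^K ≥ 4 ≈ 4.0000.
With δ = 6/7, the partial sums are K=1: 0.8571, K=2: 1.5918, …, K=6: 3.6206, K=7: 3.9605, K=8: 4.2519.
K = 8 is the first length at which the sum reaches 4.0000.

8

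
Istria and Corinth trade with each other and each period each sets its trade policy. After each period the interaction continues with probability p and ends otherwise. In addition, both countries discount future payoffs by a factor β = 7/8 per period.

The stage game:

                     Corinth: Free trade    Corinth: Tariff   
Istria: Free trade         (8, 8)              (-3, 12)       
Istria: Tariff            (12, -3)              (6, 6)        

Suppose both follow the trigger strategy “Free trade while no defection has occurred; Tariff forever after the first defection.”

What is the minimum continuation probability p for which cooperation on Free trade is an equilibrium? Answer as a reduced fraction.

16/21

Expected continuation weight on next period's payoff is β·p = 7/8·p, which plays the role of the discount factor.
Cooperation requires 7/8·p ≥ (12−8)/(12−6) = 2/3, hence p ≥ 16/21.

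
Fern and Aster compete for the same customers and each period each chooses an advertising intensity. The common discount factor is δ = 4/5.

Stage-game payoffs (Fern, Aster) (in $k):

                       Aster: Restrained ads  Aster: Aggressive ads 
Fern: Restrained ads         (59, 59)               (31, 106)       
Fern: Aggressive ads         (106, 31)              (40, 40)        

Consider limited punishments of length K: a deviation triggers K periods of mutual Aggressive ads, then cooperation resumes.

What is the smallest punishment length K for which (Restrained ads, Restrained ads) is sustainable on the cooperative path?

IC: δ(1−δ^K)/(1−δ) ≥ (106−59)/(59−40) = 47/19.
With δ = 4/5: need 1 − δ^K ≥ 47/19·(1−4/5)/(4/5), i.e. δ^K ≤ 0.3816.
Since (4/5)^4 = 0.4096 and (4/5)^5 = 0.3277, the smallest such K is 5.

5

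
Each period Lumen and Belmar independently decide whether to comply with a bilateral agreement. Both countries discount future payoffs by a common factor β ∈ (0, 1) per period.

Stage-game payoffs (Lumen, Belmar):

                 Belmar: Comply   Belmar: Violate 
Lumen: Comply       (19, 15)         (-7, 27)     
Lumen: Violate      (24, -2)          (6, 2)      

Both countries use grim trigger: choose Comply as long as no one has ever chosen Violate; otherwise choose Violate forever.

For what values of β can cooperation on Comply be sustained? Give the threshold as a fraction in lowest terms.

For Lumen: deviation gain 24−19 = 5, per-period punishment loss 19−6 = 13. IC gives β ≥ 5/18.
For Belmar: gain 12, loss 13 per period, so β ≥ 12/25.
The tighter constraint is Belmar's, so cooperation needs β ≥ 12/25.

12/25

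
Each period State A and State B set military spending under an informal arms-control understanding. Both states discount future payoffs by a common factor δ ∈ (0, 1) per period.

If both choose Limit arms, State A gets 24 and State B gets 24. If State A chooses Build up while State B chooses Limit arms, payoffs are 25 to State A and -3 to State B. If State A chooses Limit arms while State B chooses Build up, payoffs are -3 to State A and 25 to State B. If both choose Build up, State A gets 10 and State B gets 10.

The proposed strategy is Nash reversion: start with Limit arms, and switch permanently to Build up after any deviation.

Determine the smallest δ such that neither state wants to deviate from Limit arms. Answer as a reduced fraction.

1/15

Cooperation forever yields 24 each period: 24/(1−δ).
Deviating yields 25 once, then 10 forever: 25 + 10δ/(1−δ).
No profitable deviation requires 24/(1−δ) ≥ 25 + 10δ/(1−δ).
Multiplying by (1−δ): 24 ≥ 25(1−δ) + 10δ = 25 − 15δ.
So 15δ ≥ 1, i.e. δ ≥ 1/15.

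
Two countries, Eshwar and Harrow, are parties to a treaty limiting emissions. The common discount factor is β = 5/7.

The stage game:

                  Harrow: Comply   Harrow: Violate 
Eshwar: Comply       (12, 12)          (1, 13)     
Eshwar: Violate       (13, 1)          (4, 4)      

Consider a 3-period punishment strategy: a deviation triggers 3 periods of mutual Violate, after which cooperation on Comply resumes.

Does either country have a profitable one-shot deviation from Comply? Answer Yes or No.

No

A one-shot deviation gives 13 now, then 4 for 3 periods, then back to 12.
Gain from deviating: (13−12) today; loss: (12−4) in each of the next 3 periods.
No-deviation condition: (12−4)(β+…+β^3) ≥ 13−12, i.e. β+…+β^3 ≥ 1/8.
At β = 5/7: β+…+β^3 = 1.5889 ≥ 0.1250.
So cooperation is sustainable.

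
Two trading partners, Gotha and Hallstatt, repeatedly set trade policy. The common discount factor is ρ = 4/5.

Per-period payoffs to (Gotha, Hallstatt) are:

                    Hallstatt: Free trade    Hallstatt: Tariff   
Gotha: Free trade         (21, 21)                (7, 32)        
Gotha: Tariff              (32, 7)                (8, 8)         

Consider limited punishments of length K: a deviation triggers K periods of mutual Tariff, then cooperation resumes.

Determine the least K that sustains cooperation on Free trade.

2

Need Σ_{k=1}^{K} ρ^k ≥ (32−21)/(21−8) = 0.8462 at ρ = 4/5.
At K = 1 the sum is 0.8000 < 0.8462; at K = 2 it is 1.4400 ≥ 0.8462.
So the minimum punishment length is K = 2.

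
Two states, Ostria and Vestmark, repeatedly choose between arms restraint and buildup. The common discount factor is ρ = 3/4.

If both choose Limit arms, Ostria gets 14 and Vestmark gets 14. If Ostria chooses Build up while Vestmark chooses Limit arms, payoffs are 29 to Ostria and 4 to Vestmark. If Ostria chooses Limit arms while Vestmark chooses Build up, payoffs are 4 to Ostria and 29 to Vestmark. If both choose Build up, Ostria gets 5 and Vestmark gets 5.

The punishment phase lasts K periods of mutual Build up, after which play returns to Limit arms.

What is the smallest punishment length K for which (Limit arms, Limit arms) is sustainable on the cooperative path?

3

No profitable deviation requires (14−5)(ρ+…+ρ^K) ≥ 29−14, i.e. ρ+…+ρ^K ≥ 5/3 ≈ 1.6667.
With ρ = 3/4, the partial sums are K=1: 0.7500, K=2: 1.3125, K=3: 1.7344.
K = 3 is the first length at which the sum reaches 1.6667.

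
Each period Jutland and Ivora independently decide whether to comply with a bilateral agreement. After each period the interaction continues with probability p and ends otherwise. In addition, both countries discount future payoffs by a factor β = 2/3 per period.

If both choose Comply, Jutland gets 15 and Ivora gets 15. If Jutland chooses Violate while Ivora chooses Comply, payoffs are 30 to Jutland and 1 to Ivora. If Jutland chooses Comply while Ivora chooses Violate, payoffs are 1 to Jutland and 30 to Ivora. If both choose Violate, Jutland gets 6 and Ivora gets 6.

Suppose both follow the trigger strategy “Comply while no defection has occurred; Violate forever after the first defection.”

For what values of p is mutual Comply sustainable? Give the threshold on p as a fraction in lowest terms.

Expected continuation weight on next period's payoff is β·p = 2/3·p, which plays the role of the discount factor.
Cooperation requires 2/3·p ≥ (30−15)/(30−6) = 5/8, hence p ≥ 15/16.

15/16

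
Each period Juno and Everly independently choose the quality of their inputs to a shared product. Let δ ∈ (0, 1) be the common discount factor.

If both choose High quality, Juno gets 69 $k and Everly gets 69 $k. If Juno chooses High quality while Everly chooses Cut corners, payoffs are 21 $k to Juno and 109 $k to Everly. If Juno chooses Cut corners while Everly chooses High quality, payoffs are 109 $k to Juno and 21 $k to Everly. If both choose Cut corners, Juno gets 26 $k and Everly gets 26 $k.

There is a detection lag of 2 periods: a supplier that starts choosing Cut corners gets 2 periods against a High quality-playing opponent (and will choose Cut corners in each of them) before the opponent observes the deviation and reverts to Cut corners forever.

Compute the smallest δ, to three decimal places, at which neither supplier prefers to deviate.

Deviating for the 2 undetected periods gains 109−69 = 40 per period over cooperation, then loses 69−26 = 43 per period forever once punishment starts.
Gain: 40(1 + δ + … + δ^1); loss: 43·δ^2/(1−δ).
No profitable deviation ⇔ 40(1−δ^2) ≤ 43·δ^2, i.e. δ^2 ≥ 40/(40+43) = 40/83.
Hence δ ≥ (40/83)^(1/2) ≈ 0.694.

0.694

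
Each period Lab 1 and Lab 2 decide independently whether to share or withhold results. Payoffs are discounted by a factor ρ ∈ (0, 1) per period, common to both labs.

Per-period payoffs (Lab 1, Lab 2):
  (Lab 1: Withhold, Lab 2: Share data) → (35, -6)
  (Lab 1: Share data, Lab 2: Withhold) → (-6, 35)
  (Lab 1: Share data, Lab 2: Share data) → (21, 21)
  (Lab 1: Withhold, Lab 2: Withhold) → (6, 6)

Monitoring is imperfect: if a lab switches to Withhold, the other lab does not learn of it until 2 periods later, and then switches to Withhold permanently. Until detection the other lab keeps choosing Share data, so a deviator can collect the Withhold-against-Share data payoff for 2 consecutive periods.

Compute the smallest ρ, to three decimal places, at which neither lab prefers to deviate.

A deviator earns 35 for 2 periods, then 6 forever; cooperating earns 21 forever. Multiplying the IC by (1−ρ):
21 ≥ 35(1−ρ^2) + 6ρ^2, so 29·ρ^2 ≥ 14 and ρ^2 ≥ 14/29.
ρ ≥ (14/29)^(1/2) ≈ 0.695.

0.695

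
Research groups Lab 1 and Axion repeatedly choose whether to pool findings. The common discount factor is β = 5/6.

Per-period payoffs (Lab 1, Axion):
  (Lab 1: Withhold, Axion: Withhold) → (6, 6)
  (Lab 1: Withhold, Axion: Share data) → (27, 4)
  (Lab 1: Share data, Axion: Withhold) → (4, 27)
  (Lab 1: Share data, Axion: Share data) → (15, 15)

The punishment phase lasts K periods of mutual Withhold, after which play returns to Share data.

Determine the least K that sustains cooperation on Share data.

No profitable deviation requires (15−6)(β+…+β^K) ≥ 27−15, i.e. β+…+β^K ≥ 4/3 ≈ 1.3333.
With β = 5/6, the partial sums are K=1: 0.8333, K=2: 1.5278.
K = 2 is the first length at which the sum reaches 1.3333.

2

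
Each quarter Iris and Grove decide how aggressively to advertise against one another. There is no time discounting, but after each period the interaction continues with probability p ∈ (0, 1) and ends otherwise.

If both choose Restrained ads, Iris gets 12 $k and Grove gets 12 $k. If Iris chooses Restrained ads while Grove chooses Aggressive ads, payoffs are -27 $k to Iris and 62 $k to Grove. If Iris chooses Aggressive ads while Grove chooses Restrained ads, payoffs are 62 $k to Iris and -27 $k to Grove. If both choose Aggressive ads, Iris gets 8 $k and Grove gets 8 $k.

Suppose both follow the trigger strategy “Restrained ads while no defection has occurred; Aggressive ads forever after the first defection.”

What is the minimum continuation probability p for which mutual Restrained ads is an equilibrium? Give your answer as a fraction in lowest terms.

With no time discounting, the continuation probability p plays the role of the discount factor.
Grim-trigger IC: 12/(1−p) ≥ 62 + 8p/(1−p) ⇒ p ≥ (62−12)/(62−8) = 25/27.

25/27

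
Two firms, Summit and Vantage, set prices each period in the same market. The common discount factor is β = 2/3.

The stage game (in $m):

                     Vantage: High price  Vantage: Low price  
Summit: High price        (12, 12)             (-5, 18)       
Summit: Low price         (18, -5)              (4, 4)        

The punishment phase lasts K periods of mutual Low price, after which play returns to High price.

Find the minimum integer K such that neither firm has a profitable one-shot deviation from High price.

2

IC: β(1−β^K)/(1−β) ≥ (18−12)/(12−4) = 3/4.
With β = 2/3: need 1 − β^K ≥ 3/4·(1−2/3)/(2/3), i.e. β^K ≤ 0.6250.
Since (2/3)^1 = 0.6667 and (2/3)^2 = 0.4444, the smallest such K is 2.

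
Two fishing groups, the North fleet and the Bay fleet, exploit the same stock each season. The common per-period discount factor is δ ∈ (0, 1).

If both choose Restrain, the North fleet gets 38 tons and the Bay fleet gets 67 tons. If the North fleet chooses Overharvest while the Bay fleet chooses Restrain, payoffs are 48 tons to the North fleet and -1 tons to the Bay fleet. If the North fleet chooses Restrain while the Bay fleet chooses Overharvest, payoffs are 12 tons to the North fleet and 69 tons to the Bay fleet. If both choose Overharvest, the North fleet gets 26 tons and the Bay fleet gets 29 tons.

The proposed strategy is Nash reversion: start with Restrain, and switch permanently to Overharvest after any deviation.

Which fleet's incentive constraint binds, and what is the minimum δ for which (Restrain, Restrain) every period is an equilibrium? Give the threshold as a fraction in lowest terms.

the North fleet; δ ≥ 5/11

For the North fleet: deviation gain 48−38 = 10, per-period punishment loss 38−26 = 12. IC gives δ ≥ 10/22 = 5/11.
For the Bay fleet: gain 2, loss 38 per period, so δ ≥ 2/40 = 1/20.
The tighter constraint is the North fleet's, so cooperation needs δ ≥ 5/11.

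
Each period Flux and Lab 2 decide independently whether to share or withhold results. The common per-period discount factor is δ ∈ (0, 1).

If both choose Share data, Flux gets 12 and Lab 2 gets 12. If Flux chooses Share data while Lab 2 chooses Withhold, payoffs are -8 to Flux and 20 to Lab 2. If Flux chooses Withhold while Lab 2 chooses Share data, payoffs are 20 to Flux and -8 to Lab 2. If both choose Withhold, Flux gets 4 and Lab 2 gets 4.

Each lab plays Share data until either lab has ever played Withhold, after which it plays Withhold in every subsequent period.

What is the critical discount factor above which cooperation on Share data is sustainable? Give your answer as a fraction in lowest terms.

1/2

Cooperation forever yields 12 each period: 12/(1−δ).
Deviating yields 20 once, then 4 forever: 20 + 4δ/(1−δ).
No profitable deviation requires 12/(1−δ) ≥ 20 + 4δ/(1−δ).
Multiplying by (1−δ): 12 ≥ 20(1−δ) + 4δ = 20 − 16δ.
So 16δ ≥ 8, i.e. δ ≥ 8/16 = 1/2.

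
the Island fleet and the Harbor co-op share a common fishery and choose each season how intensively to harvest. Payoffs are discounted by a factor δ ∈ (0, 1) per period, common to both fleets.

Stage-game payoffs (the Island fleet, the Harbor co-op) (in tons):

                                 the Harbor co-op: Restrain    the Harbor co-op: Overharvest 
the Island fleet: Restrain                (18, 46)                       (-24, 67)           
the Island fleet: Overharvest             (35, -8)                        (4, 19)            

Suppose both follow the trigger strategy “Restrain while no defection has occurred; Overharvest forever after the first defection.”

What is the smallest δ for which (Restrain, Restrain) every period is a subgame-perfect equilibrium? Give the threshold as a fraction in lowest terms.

the Island fleet: cooperation gives 18 each period; deviation gives 35 once then 4 forever.
  18/(1−δ) ≥ 35 + 4δ/(1−δ) ⇒ δ ≥ 17/31.
the Harbor co-op: cooperation gives 46 each period; deviation gives 67 once then 19 forever.
  δ ≥ 21/48 = 7/16.
Both must hold, so the binding constraint is the Island fleet's: δ ≥ 17/31.

17/31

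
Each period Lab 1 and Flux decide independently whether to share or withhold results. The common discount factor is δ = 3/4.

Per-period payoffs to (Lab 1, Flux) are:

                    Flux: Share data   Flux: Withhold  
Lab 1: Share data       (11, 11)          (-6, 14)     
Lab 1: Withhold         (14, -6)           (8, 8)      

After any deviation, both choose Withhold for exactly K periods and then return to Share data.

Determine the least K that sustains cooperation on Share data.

No profitable deviation requires (11−8)(δ+…+δ^K) ≥ 14−11, i.e. δ+…+δ^K ≥ 1 ≈ 1.0000.
With δ = 3/4, the partial sums are K=1: 0.7500, K=2: 1.3125.
K = 2 is the first length at which the sum reaches 1.0000.

2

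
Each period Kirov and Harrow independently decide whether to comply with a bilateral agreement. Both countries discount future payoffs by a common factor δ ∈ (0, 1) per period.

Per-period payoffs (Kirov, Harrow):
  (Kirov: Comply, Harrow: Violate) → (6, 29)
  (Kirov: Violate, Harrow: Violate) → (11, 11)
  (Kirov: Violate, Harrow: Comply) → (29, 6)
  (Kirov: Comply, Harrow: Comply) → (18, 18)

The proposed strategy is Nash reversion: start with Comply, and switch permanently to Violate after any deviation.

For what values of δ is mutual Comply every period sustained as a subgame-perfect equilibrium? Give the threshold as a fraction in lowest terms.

11/18

Cooperation forever yields 18 each period: 18/(1−δ).
Deviating yields 29 once, then 11 forever: 29 + 11δ/(1−δ).
No profitable deviation requires 18/(1−δ) ≥ 29 + 11δ/(1−δ).
Multiplying by (1−δ): 18 ≥ 29(1−δ) + 11δ = 29 − 18δ.
So 18δ ≥ 11, i.e. δ ≥ 11/18.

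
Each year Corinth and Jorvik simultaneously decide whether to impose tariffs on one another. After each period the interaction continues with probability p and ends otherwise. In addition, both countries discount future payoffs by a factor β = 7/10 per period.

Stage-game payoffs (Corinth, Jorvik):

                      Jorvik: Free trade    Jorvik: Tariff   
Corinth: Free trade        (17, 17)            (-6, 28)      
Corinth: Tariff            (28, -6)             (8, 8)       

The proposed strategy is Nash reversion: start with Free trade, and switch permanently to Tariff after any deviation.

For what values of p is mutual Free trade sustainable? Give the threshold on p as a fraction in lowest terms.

Expected continuation weight on next period's payoff is β·p = 7/10·p, which plays the role of the discount factor.
Cooperation requires 7/10·p ≥ (28−17)/(28−8) = 11/20, hence p ≥ 11/14.

11/14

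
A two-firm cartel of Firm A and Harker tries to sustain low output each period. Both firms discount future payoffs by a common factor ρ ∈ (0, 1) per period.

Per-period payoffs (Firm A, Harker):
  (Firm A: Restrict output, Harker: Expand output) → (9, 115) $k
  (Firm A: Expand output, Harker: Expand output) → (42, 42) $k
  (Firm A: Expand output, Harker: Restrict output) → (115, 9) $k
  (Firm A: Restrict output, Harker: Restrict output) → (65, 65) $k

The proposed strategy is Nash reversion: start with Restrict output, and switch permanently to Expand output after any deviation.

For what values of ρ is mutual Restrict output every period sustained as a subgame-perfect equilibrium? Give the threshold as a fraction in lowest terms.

50/73

Under grim trigger the critical discount factor is (T−C)/(T−P) with T = 115, C = 65, P = 42.
ρ* = (115−65)/(115−42) = 50/73.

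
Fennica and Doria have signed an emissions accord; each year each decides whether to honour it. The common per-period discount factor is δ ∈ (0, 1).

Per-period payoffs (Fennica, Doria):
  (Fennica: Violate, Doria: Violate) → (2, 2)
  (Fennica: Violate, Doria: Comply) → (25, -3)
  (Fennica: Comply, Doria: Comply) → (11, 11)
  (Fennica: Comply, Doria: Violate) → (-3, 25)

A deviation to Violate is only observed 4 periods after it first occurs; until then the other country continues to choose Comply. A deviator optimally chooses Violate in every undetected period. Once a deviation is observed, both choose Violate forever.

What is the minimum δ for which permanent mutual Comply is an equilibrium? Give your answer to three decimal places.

0.883

Deviating for the 4 undetected periods gains 25−11 = 14 per period over cooperation, then loses 11−2 = 9 per period forever once punishment starts.
Gain: 14(1 + δ + … + δ^3); loss: 9·δ^4/(1−δ).
No profitable deviation ⇔ 14(1−δ^4) ≤ 9·δ^4, i.e. δ^4 ≥ 14/(14+9) = 14/23.
Hence δ ≥ (14/23)^(1/4) ≈ 0.883.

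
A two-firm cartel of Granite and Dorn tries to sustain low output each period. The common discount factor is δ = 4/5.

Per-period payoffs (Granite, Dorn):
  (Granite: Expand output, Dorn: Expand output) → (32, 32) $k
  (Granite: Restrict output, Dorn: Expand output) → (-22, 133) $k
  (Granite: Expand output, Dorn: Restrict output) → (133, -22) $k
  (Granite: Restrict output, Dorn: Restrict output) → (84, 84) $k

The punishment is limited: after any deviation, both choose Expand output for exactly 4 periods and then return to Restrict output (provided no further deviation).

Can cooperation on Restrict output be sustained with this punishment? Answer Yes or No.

Yes

Comparing payoff streams over the 5 periods until play realigns: cooperate → 84(1+δ+…+δ^4); deviate → 133 + 32(δ+…+δ^4).
Cooperation is sustained iff (84−32)(δ+…+δ^4) ≥ 133−84.
δ+…+δ^4 = 4/5·(1−(4/5)^4)/(1−4/5) = 2.3616, and (133−84)/(84−32) = 0.9423.
2.3616 ≥ 0.9423, so cooperation is sustainable.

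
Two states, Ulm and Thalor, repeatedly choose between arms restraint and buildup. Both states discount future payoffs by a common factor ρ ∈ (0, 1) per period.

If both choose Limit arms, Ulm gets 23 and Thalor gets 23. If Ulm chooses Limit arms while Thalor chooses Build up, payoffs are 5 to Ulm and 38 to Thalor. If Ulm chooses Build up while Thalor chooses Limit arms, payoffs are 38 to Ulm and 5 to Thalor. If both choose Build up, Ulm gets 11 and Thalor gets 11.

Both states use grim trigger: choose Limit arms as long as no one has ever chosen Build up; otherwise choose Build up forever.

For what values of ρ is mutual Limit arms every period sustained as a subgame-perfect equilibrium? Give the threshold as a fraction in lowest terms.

5/9

Under grim trigger the critical discount factor is (T−C)/(T−P) with T = 38, C = 23, P = 11.
ρ* = (38−23)/(38−11) = 15/27 = 5/9.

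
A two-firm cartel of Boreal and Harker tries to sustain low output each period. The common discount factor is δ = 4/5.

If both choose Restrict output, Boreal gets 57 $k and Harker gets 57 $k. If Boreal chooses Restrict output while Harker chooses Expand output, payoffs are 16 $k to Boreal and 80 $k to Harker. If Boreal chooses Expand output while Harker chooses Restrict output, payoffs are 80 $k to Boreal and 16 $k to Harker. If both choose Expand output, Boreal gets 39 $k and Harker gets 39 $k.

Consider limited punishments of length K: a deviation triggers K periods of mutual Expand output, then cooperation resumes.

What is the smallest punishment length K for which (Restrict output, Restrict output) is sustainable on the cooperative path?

No profitable deviation requires (57−39)(δ+…+δ^K) ≥ 80−57, i.e. δ+…+δ^K ≥ 23/18 ≈ 1.2778.
With δ = 4/5, the partial sums are K=1: 0.8000, K=2: 1.4400.
K = 2 is the first length at which the sum reaches 1.2778.

2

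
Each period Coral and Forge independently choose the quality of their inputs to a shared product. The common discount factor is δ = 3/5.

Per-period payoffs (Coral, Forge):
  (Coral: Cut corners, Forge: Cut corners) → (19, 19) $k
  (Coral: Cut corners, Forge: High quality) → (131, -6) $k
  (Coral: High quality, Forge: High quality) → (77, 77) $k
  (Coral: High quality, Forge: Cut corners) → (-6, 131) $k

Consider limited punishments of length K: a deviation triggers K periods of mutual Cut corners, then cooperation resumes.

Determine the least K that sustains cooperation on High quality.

No profitable deviation requires (77−19)(δ+…+δ^K) ≥ 131−77, i.e. δ+…+δ^K ≥ 27/29 ≈ 0.9310.
With δ = 3/5, the partial sums are K=1: 0.6000, K=2: 0.9600.
K = 2 is the first length at which the sum reaches 0.9310.

2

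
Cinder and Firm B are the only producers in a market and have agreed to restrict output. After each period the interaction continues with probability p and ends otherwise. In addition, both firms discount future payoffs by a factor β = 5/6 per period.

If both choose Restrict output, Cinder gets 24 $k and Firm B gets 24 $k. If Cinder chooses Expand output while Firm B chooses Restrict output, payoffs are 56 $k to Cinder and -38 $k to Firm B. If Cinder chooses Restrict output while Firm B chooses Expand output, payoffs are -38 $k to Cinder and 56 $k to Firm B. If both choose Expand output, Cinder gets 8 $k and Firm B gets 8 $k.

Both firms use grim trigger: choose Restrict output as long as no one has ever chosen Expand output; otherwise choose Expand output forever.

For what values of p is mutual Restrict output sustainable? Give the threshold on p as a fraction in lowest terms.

4/5

Expected continuation weight on next period's payoff is β·p = 5/6·p, which plays the role of the discount factor.
Cooperation requires 5/6·p ≥ (56−24)/(56−8) = 2/3, hence p ≥ 4/5.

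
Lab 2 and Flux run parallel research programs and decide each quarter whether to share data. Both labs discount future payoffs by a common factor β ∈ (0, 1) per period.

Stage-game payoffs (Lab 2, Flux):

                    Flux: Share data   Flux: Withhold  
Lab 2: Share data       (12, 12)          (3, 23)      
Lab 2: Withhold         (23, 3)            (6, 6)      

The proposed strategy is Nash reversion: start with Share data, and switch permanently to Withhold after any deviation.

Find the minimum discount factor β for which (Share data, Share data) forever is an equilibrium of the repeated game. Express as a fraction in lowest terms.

11/17

Cooperation forever yields 12 each period: 12/(1−β).
Deviating yields 23 once, then 6 forever: 23 + 6β/(1−β).
No profitable deviation requires 12/(1−β) ≥ 23 + 6β/(1−β).
Multiplying by (1−β): 12 ≥ 23(1−β) + 6β = 23 − 17β.
So 17β ≥ 11, i.e. β ≥ 11/17.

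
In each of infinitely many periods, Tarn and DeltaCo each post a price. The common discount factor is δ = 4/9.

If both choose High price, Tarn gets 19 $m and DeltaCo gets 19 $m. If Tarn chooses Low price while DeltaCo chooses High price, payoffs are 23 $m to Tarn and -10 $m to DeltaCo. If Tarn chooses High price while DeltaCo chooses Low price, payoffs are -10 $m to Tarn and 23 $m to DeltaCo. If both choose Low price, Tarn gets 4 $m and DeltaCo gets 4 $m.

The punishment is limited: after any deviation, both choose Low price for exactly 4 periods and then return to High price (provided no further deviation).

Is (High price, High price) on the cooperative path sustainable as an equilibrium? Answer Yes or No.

Yes

A one-shot deviation gives 23 now, then 4 for 4 periods, then back to 19.
Gain from deviating: (23−19) today; loss: (19−4) in each of the next 4 periods.
No-deviation condition: (19−4)(δ+…+δ^4) ≥ 23−19, i.e. δ+…+δ^4 ≥ 4/15.
At δ = 4/9: δ+…+δ^4 = 0.7688 ≥ 0.2667.
So cooperation is sustainable.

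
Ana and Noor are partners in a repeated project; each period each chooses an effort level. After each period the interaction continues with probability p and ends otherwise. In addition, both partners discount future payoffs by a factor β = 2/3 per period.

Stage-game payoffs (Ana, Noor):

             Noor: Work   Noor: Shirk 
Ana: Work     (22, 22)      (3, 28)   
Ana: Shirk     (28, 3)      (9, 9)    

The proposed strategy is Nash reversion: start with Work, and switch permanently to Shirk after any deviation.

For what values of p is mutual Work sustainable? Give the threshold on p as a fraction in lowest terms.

Expected continuation weight on next period's payoff is β·p = 2/3·p, which plays the role of the discount factor.
Cooperation requires 2/3·p ≥ (28−22)/(28−9) = 6/19, hence p ≥ 9/19.

9/19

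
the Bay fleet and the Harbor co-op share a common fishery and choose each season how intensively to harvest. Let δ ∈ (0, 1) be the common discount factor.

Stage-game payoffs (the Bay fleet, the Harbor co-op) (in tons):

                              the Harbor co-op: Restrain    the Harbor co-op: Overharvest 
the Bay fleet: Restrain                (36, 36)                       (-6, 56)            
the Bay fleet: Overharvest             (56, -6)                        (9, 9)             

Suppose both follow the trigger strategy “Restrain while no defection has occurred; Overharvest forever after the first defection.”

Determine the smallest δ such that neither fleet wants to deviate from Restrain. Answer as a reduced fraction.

36/(1−δ) ≥ 56 + 9δ/(1−δ)
36 ≥ 56 − 47δ
δ ≥ 20/47.

20/47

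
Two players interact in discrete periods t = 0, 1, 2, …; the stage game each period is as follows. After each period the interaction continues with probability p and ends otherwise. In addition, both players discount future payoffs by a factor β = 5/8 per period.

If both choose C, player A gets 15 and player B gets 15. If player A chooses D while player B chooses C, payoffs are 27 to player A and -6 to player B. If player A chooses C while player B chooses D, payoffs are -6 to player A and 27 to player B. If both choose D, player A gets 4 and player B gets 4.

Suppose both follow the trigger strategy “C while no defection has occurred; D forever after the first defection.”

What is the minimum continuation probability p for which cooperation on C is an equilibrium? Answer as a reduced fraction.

96/115

With continuation probability p and discount β, the effective per-period discount factor is βp.
Grim-trigger IC: βp ≥ (27−15)/(27−4) = 12/23.
So p ≥ (12/23)/(5/8) = 96/115.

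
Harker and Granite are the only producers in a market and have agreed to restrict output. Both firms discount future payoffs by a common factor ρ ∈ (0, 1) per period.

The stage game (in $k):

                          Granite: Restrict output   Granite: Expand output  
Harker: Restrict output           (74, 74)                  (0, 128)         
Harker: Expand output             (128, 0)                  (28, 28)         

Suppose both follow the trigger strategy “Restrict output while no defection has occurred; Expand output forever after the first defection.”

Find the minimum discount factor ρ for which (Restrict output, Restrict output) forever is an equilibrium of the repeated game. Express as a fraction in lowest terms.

Cooperation forever yields 74 each period: 74/(1−ρ).
Deviating yields 128 once, then 28 forever: 128 + 28ρ/(1−ρ).
No profitable deviation requires 74/(1−ρ) ≥ 128 + 28ρ/(1−ρ).
Multiplying by (1−ρ): 74 ≥ 128(1−ρ) + 28ρ = 128 − 100ρ.
So 100ρ ≥ 54, i.e. ρ ≥ 54/100 = 27/50.

27/50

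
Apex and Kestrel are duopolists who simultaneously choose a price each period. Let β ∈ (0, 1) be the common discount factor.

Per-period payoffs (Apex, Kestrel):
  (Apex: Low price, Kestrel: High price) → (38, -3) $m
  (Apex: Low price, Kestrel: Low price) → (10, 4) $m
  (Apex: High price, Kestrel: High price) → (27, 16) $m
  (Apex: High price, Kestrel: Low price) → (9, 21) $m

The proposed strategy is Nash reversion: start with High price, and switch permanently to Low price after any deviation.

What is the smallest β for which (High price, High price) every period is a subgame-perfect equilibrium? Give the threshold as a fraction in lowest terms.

Apex: cooperation gives 27 each period; deviation gives 38 once then 10 forever.
  27/(1−β) ≥ 38 + 10β/(1−β) ⇒ β ≥ 11/28.
Kestrel: cooperation gives 16 each period; deviation gives 21 once then 4 forever.
  β ≥ 5/17.
Both must hold, so the binding constraint is Apex's: β ≥ 11/28.

11/28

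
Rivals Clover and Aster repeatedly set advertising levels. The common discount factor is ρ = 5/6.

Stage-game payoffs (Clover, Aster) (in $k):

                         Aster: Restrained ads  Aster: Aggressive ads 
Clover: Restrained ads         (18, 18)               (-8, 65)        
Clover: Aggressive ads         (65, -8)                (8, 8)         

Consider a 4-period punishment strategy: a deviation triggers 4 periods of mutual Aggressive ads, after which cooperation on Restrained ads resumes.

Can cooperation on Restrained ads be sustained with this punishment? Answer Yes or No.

IC: ρ+…+ρ^4 ≥ (65−18)/(18−8) = 47/10.
At ρ = 5/6: partial sum = 2.5887 < 4.7000. Cooperation not sustainable.

No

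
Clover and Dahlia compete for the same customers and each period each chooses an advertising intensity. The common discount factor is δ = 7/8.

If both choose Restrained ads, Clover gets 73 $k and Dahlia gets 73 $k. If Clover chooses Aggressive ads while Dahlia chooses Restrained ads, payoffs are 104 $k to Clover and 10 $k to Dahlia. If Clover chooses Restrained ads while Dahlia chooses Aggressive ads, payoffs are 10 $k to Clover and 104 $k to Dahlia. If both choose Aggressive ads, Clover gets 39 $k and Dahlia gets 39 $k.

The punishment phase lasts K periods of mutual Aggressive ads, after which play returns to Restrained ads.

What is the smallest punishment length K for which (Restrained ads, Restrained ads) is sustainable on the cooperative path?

2

IC: δ(1−δ^K)/(1−δ) ≥ (104−73)/(73−39) = 31/34.
With δ = 7/8: need 1 − δ^K ≥ 31/34·(1−7/8)/(7/8), i.e. δ^K ≤ 0.8697.
Since (7/8)^1 = 0.8750 and (7/8)^2 = 0.7656, the smallest such K is 2.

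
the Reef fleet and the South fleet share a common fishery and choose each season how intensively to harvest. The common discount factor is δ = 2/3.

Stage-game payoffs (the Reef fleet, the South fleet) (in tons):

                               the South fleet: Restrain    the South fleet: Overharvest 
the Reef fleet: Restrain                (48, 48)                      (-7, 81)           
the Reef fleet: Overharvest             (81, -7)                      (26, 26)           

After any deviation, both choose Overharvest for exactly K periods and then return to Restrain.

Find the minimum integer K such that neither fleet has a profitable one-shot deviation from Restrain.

4

Need Σ_{k=1}^{K} δ^k ≥ (81−48)/(48−26) = 1.5000 at δ = 2/3.
At K = 3 the sum is 1.4074 < 1.5000; at K = 4 it is 1.6049 ≥ 1.5000.
So the minimum punishment length is K = 4.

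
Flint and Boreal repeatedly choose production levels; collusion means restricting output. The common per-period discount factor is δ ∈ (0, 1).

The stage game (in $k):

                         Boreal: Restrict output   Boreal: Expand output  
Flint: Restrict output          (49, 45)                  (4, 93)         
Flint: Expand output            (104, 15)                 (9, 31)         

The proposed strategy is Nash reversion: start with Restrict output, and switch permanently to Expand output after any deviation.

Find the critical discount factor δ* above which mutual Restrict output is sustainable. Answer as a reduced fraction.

24/31

For Flint: deviation gain 104−49 = 55, per-period punishment loss 49−9 = 40. IC gives δ ≥ 55/95 = 11/19.
For Boreal: gain 48, loss 14 per period, so δ ≥ 48/62 = 24/31.
The tighter constraint is Boreal's, so cooperation needs δ ≥ 24/31.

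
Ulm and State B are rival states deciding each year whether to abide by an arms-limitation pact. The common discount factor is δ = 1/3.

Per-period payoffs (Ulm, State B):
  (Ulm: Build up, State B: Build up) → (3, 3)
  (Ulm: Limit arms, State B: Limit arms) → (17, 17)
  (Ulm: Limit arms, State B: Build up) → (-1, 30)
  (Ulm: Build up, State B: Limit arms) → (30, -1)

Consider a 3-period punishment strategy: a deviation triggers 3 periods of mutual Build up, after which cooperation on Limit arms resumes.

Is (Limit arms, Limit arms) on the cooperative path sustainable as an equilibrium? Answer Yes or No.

Comparing payoff streams over the 4 periods until play realigns: cooperate → 17(1+δ+…+δ^3); deviate → 30 + 3(δ+…+δ^3).
Cooperation is sustained iff (17−3)(δ+…+δ^3) ≥ 30−17.
δ+…+δ^3 = 1/3·(1−(1/3)^3)/(1−1/3) = 0.4815, and (30−17)/(17−3) = 0.9286.
0.4815 < 0.9286, so cooperation is not sustainable.

No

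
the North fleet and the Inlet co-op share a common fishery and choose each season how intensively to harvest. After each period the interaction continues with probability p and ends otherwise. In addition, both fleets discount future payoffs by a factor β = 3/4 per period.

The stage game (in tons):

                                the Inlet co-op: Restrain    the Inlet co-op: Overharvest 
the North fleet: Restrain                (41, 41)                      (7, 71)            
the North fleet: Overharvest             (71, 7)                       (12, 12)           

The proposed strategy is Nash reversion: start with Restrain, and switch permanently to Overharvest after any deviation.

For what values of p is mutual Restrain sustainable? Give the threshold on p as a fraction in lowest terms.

40/59

With continuation probability p and discount β, the effective per-period discount factor is βp.
Grim-trigger IC: βp ≥ (71−41)/(71−12) = 30/59.
So p ≥ (30/59)/(3/4) = 40/59.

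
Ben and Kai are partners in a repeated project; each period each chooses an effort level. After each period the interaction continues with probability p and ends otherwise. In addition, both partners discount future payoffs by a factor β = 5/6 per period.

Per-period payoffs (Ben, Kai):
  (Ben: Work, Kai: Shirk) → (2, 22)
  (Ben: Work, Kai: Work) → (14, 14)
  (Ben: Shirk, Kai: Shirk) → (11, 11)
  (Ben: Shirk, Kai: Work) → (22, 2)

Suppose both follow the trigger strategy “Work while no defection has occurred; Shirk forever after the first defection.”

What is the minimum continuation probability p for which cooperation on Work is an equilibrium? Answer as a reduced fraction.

48/55

With continuation probability p and discount β, the effective per-period discount factor is βp.
Grim-trigger IC: βp ≥ (22−14)/(22−11) = 8/11.
So p ≥ (8/11)/(5/6) = 48/55.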